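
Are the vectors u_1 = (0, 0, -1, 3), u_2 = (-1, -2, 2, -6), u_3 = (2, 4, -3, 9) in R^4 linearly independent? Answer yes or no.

no

Form the matrix with these vectors as rows and row reduce.
Swap R1 ↔ R2
R3 ← R3 + (2)·R1: [0, 0, 1, -3]
R3 ← R3 + R2: [0, 0, 0, 0]
2 nonzero rows, so the 3 vectors span a space of dimension 2.
Since 2 < 3, the vectors are linearly dependent.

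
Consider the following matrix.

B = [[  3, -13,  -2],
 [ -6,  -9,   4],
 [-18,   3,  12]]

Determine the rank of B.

2

Row reduce to echelon form.
R2 ← R2 + (2)·R1: [0, -35, 0]
R3 ← R3 + (6)·R1: [0, -75, 0]
R3 ← R3 − (15/7)·R2: [0, 0, 0]
Echelon form has 2 nonzero rows, so rank(B) = 2.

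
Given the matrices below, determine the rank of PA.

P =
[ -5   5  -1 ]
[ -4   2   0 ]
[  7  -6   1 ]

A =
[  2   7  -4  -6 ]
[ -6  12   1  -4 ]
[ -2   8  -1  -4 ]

2

First compute PA:
[[-38,  17,  26,  14],
 [-20,  -4,  18,  16],
 [ 48, -15, -35, -22]]
Now row reduce the product.
R2 ← R2 − (10/19)·R1: [0, -246/19, 82/19, 164/19]
R3 ← R3 + (24/19)·R1: [0, 123/19, -41/19, -82/19]
R3 ← R3 + (1/2)·R2: [0, 0, 0, 0]
2 nonzero rows, so rank(PA) = 2.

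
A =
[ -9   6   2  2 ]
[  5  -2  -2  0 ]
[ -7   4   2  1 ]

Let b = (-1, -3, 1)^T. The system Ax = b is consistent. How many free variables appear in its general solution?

2

Row reduce the augmented matrix [A | b].
R2 ← R2 + (5/9)·R1: [0, 4/3, -8/9, 10/9, -32/9]
R3 ← R3 − (7/9)·R1: [0, -2/3, 4/9, -5/9, 16/9]
R3 ← R3 + (1/2)·R2: [0, 0, 0, 0, 0]
The echelon form has 2 nonzero rows, and every pivot lies in the first 4 columns, so rank(A) = rank([A|b]) = 2.
The system is consistent.
Free variables = (unknowns) − (rank) = 4 − 2 = 2.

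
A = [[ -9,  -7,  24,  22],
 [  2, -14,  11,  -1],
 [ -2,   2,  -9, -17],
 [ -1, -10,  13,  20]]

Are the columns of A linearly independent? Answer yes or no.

yes

Row reduce A to echelon form.
R2 ← R2 + (2/9)·R1: [0, -140/9, 49/3, 35/9]
R3 ← R3 − (2/9)·R1: [0, 32/9, -43/3, -197/9]
R4 ← R4 − (1/9)·R1: [0, -83/9, 31/3, 158/9]
R3 ← R3 + (8/35)·R2: [0, 0, -53/5, -21]
R4 ← R4 − (83/140)·R2: [0, 0, 13/20, 61/4]
R4 ← R4 + (13/212)·R3: [0, 0, 0, 740/53]
4 pivots among 4 columns.
Every column is a pivot column, so the columns are linearly independent.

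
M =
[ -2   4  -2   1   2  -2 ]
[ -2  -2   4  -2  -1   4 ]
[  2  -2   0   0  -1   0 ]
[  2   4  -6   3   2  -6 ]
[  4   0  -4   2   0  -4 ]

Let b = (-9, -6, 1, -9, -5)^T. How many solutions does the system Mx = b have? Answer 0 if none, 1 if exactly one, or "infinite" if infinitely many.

0

Row reduce the augmented matrix [M | b].
R2 ← R2 − R1: [0, -6, 6, -3, -3, 6, 3]
R3 ← R3 + R1: [0, 2, -2, 1, 1, -2, -8]
R4 ← R4 + R1: [0, 8, -8, 4, 4, -8, -18]
R5 ← R5 + (2)·R1: [0, 8, -8, 4, 4, -8, -23]
R3 ← R3 + (1/3)·R2: [0, 0, 0, 0, 0, 0, -7]
R4 ← R4 + (4/3)·R2: [0, 0, 0, 0, 0, 0, -14]
R5 ← R5 + (4/3)·R2: [0, 0, 0, 0, 0, 0, -19]
R4 ← R4 − (2)·R3: [0, 0, 0, 0, 0, 0, 0]
R5 ← R5 − (19/7)·R3: [0, 0, 0, 0, 0, 0, 0]
The echelon form has 3 nonzero rows; the last pivot sits in the augmented column, so rank(M) = 2 but rank([M|b]) = 3.
Since the ranks differ, the system is inconsistent.
It has no solutions.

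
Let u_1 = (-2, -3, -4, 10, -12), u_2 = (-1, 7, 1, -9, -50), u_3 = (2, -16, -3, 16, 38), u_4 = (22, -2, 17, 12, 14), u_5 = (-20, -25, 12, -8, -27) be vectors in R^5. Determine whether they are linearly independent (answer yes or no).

Form the matrix with these vectors as rows and row reduce.
R2 ← R2 − (1/2)·R1: [0, 17/2, 3, -14, -44]
R3 ← R3 + R1: [0, -19, -7, 26, 26]
R4 ← R4 + (11)·R1: [0, -35, -27, 122, -118]
R5 ← R5 − (10)·R1: [0, 5, 52, -108, 93]
R3 ← R3 + (38/17)·R2: [0, 0, -5/17, -90/17, -1230/17]
R4 ← R4 + (70/17)·R2: [0, 0, -249/17, 1094/17, -5086/17]
R5 ← R5 − (10/17)·R2: [0, 0, 854/17, -1696/17, 2021/17]
R4 ← R4 − (249/5)·R3: [0, 0, 0, 328, 3304]
R5 ← R5 + (854/5)·R3: [0, 0, 0, -1004, -12239]
R5 ← R5 + (251/82)·R4: [0, 0, 0, 0, -87147/41]
5 nonzero rows, so the 5 vectors span a space of dimension 5.
Since 5 = 5, the vectors are linearly independent.

yes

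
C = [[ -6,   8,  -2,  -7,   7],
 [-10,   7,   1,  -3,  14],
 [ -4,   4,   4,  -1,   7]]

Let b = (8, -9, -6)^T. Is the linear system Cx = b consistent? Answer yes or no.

Row reduce the augmented matrix [C | b].
R2 ← R2 − (5/3)·R1: [0, -19/3, 13/3, 26/3, 7/3, -67/3]
R3 ← R3 − (2/3)·R1: [0, -4/3, 16/3, 11/3, 7/3, -34/3]
R3 ← R3 − (4/19)·R2: [0, 0, 84/19, 35/19, 35/19, -126/19]
The echelon form has 3 nonzero rows, and every pivot lies in the first 5 columns, so rank(C) = rank([C|b]) = 3.
The system is consistent.

yes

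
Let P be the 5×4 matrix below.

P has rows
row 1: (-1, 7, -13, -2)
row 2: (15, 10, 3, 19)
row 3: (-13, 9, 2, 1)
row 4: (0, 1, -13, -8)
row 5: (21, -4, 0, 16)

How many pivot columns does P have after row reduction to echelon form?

4

Row reduce to echelon form.
R2 ← R2 + (15)·R1: [0, 115, -192, -11]
R3 ← R3 − (13)·R1: [0, -82, 171, 27]
R5 ← R5 + (21)·R1: [0, 143, -273, -26]
R3 ← R3 + (82/115)·R2: [0, 0, 3921/115, 2203/115]
R4 ← R4 − (1/115)·R2: [0, 0, -1303/115, -909/115]
R5 ← R5 − (143/115)·R2: [0, 0, -3939/115, -1417/115]
R4 ← R4 + (1303/3921)·R3: [0, 0, 0, -6032/3921]
R5 ← R5 + (1313/1307)·R3: [0, 0, 0, 9048/1307]
R5 ← R5 + (9/2)·R4: [0, 0, 0, 0]
Echelon form has 4 nonzero rows, so rank(P) = 4.
Each nonzero row contributes one pivot column: 4 pivot columns.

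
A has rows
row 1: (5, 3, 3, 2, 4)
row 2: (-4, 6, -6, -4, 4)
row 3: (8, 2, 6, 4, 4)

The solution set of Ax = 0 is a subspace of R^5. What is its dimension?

3

Row reduce to echelon form.
R2 ← R2 + (4/5)·R1: [0, 42/5, -18/5, -12/5, 36/5]
R3 ← R3 − (8/5)·R1: [0, -14/5, 6/5, 4/5, -12/5]
R3 ← R3 + (1/3)·R2: [0, 0, 0, 0, 0]
2 nonzero rows, so rank(A) = 2.
A has 5 columns; by rank–nullity, nullity = 5 − 2 = 3.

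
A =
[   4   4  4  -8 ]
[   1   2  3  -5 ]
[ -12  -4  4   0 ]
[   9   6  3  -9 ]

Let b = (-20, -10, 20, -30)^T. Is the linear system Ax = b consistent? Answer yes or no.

yes

Row reduce the augmented matrix [A | b].
R2 ← R2 − (1/4)·R1: [0, 1, 2, -3, -5]
R3 ← R3 + (3)·R1: [0, 8, 16, -24, -40]
R4 ← R4 − (9/4)·R1: [0, -3, -6, 9, 15]
R3 ← R3 − (8)·R2: [0, 0, 0, 0, 0]
R4 ← R4 + (3)·R2: [0, 0, 0, 0, 0]
The echelon form has 2 nonzero rows, and every pivot lies in the first 4 columns, so rank(A) = rank([A|b]) = 2.
The system is consistent.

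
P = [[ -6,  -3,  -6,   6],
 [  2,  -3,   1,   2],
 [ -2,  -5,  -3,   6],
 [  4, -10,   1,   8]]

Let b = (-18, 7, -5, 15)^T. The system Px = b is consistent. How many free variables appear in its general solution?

2

Row reduce the augmented matrix [P | b].
R2 ← R2 + (1/3)·R1: [0, -4, -1, 4, 1]
R3 ← R3 − (1/3)·R1: [0, -4, -1, 4, 1]
R4 ← R4 + (2/3)·R1: [0, -12, -3, 12, 3]
R3 ← R3 − R2: [0, 0, 0, 0, 0]
R4 ← R4 − (3)·R2: [0, 0, 0, 0, 0]
The echelon form has 2 nonzero rows, and every pivot lies in the first 4 columns, so rank(P) = rank([P|b]) = 2.
The system is consistent.
Free variables = (unknowns) − (rank) = 4 − 2 = 2.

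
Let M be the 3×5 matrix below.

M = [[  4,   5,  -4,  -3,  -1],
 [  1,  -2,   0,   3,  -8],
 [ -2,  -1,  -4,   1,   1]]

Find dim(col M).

Row reduce to echelon form.
R2 ← R2 − (1/4)·R1: [0, -13/4, 1, 15/4, -31/4]
R3 ← R3 + (1/2)·R1: [0, 3/2, -6, -1/2, 1/2]
R3 ← R3 + (6/13)·R2: [0, 0, -72/13, 16/13, -40/13]
Echelon form has 3 nonzero rows, so rank(M) = 3.
The column space has dimension equal to the rank: 3.

3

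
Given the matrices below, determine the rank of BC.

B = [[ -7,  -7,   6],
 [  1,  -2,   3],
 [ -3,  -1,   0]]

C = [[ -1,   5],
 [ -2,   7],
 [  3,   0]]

2

First compute BC:
[[ 39, -84],
 [ 12,  -9],
 [  5, -22]]
Now row reduce the product.
R2 ← R2 − (4/13)·R1: [0, 219/13]
R3 ← R3 − (5/39)·R1: [0, -146/13]
R3 ← R3 + (2/3)·R2: [0, 0]
2 nonzero rows, so rank(BC) = 2.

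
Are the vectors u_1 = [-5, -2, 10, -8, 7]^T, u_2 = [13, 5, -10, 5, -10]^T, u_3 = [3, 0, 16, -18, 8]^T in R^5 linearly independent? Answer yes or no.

yes

Form the matrix with these vectors as rows and row reduce.
R2 ← R2 + (13/5)·R1: [0, -1/5, 16, -79/5, 41/5]
R3 ← R3 + (3/5)·R1: [0, -6/5, 22, -114/5, 61/5]
R3 ← R3 − (6)·R2: [0, 0, -74, 72, -37]
3 nonzero rows, so the 3 vectors span a space of dimension 3.
Since 3 = 3, the vectors are linearly independent.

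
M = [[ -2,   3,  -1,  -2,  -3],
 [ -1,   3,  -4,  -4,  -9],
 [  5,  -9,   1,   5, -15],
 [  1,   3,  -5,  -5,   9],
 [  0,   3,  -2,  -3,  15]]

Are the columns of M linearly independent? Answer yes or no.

Row reduce M to echelon form.
R2 ← R2 − (1/2)·R1: [0, 3/2, -7/2, -3, -15/2]
R3 ← R3 + (5/2)·R1: [0, -3/2, -3/2, 0, -45/2]
R4 ← R4 + (1/2)·R1: [0, 9/2, -11/2, -6, 15/2]
R3 ← R3 + R2: [0, 0, -5, -3, -30]
R4 ← R4 − (3)·R2: [0, 0, 5, 3, 30]
R5 ← R5 − (2)·R2: [0, 0, 5, 3, 30]
R4 ← R4 + R3: [0, 0, 0, 0, 0]
R5 ← R5 + R3: [0, 0, 0, 0, 0]
3 pivots among 5 columns.
Only 3 < 5 pivot columns, so the columns are linearly dependent.

no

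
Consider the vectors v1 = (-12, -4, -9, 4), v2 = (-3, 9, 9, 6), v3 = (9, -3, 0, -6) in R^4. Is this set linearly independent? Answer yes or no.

no

Form the matrix with these vectors as rows and row reduce.
R2 ← R2 − (1/4)·R1: [0, 10, 45/4, 5]
R3 ← R3 + (3/4)·R1: [0, -6, -27/4, -3]
R3 ← R3 + (3/5)·R2: [0, 0, 0, 0]
2 nonzero rows, so the 3 vectors span a space of dimension 2.
Since 2 < 3, the vectors are linearly dependent.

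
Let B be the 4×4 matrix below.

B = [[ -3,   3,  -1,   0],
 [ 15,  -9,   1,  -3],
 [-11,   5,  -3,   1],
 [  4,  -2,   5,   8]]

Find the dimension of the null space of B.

0

Row reduce to echelon form.
R2 ← R2 + (5)·R1: [0, 6, -4, -3]
R3 ← R3 − (11/3)·R1: [0, -6, 2/3, 1]
R4 ← R4 + (4/3)·R1: [0, 2, 11/3, 8]
R3 ← R3 + R2: [0, 0, -10/3, -2]
R4 ← R4 − (1/3)·R2: [0, 0, 5, 9]
R4 ← R4 + (3/2)·R3: [0, 0, 0, 6]
4 nonzero rows, so rank(B) = 4.
B has 4 columns; by rank–nullity, nullity = 4 − 4 = 0.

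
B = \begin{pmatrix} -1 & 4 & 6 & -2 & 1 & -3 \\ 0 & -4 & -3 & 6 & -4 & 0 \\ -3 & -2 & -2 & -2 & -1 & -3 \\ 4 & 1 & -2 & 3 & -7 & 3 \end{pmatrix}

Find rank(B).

Row reduce to echelon form.
R3 ← R3 − (3)·R1: [0, -14, -20, 4, -4, 6]
R4 ← R4 + (4)·R1: [0, 17, 22, -5, -3, -9]
R3 ← R3 − (7/2)·R2: [0, 0, -19/2, -17, 10, 6]
R4 ← R4 + (17/4)·R2: [0, 0, 37/4, 41/2, -20, -9]
R4 ← R4 + (37/38)·R3: [0, 0, 0, 75/19, -195/19, -60/19]
Echelon form has 4 nonzero rows, so rank(B) = 4.

4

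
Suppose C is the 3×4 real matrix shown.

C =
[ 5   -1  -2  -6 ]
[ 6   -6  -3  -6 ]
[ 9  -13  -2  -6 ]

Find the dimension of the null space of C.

1

Row reduce to echelon form.
R2 ← R2 − (6/5)·R1: [0, -24/5, -3/5, 6/5]
R3 ← R3 − (9/5)·R1: [0, -56/5, 8/5, 24/5]
R3 ← R3 − (7/3)·R2: [0, 0, 3, 2]
3 nonzero rows, so rank(C) = 3.
C has 4 columns; by rank–nullity, nullity = 4 − 3 = 1.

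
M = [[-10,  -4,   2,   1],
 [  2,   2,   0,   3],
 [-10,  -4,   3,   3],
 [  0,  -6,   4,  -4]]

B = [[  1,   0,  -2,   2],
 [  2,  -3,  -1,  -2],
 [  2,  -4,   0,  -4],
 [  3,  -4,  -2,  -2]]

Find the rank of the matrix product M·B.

First compute MB:
[[-11,   0,  22, -22],
 [ 15, -18, -12,  -6],
 [ -3, -12,  18, -30],
 [-16,  18,  14,   4]]
Now row reduce the product.
R2 ← R2 + (15/11)·R1: [0, -18, 18, -36]
R3 ← R3 − (3/11)·R1: [0, -12, 12, -24]
R4 ← R4 − (16/11)·R1: [0, 18, -18, 36]
R3 ← R3 − (2/3)·R2: [0, 0, 0, 0]
R4 ← R4 + R2: [0, 0, 0, 0]
2 nonzero rows, so rank(MB) = 2.

2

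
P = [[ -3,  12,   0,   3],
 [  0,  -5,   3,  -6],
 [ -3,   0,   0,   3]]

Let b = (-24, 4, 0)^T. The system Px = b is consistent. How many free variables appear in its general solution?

Row reduce the augmented matrix [P | b].
R3 ← R3 − R1: [0, -12, 0, 0, 24]
R3 ← R3 − (12/5)·R2: [0, 0, -36/5, 72/5, 72/5]
The echelon form has 3 nonzero rows, and every pivot lies in the first 4 columns, so rank(P) = rank([P|b]) = 3.
The system is consistent.
Free variables = (unknowns) − (rank) = 4 − 3 = 1.

1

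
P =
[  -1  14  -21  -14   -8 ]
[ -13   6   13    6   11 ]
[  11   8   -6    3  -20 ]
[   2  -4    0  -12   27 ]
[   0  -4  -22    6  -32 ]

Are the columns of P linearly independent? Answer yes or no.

Row reduce P to echelon form.
R2 ← R2 − (13)·R1: [0, -176, 286, 188, 115]
R3 ← R3 + (11)·R1: [0, 162, -237, -151, -108]
R4 ← R4 + (2)·R1: [0, 24, -42, -40, 11]
R3 ← R3 + (81/88)·R2: [0, 0, 105/4, 485/22, -189/88]
R4 ← R4 + (3/22)·R2: [0, 0, -3, -158/11, 587/22]
R5 ← R5 − (1/44)·R2: [0, 0, -57/2, 19/11, -1523/44]
R4 ← R4 + (4/35)·R3: [0, 0, 0, -912/77, 1454/55]
R5 ← R5 + (38/35)·R3: [0, 0, 0, 1976/77, -2032/55]
R5 ← R5 + (13/6)·R4: [0, 0, 0, 0, 61/3]
5 pivots among 5 columns.
Every column is a pivot column, so the columns are linearly independent.

yes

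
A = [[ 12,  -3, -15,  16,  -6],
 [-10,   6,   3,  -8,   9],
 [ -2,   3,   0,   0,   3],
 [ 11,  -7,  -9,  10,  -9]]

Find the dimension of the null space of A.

2

Row reduce to echelon form.
R2 ← R2 + (5/6)·R1: [0, 7/2, -19/2, 16/3, 4]
R3 ← R3 + (1/6)·R1: [0, 5/2, -5/2, 8/3, 2]
R4 ← R4 − (11/12)·R1: [0, -17/4, 19/4, -14/3, -7/2]
R3 ← R3 − (5/7)·R2: [0, 0, 30/7, -8/7, -6/7]
R4 ← R4 + (17/14)·R2: [0, 0, -95/14, 38/21, 19/14]
R4 ← R4 + (19/12)·R3: [0, 0, 0, 0, 0]
3 nonzero rows, so rank(A) = 3.
A has 5 columns; by rank–nullity, nullity = 5 − 3 = 2.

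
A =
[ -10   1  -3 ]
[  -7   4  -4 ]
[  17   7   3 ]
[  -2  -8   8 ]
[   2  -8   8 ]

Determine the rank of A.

Row reduce to echelon form.
R2 ← R2 − (7/10)·R1: [0, 33/10, -19/10]
R3 ← R3 + (17/10)·R1: [0, 87/10, -21/10]
R4 ← R4 − (1/5)·R1: [0, -41/5, 43/5]
R5 ← R5 + (1/5)·R1: [0, -39/5, 37/5]
R3 ← R3 − (29/11)·R2: [0, 0, 32/11]
R4 ← R4 + (82/33)·R2: [0, 0, 128/33]
R5 ← R5 + (26/11)·R2: [0, 0, 32/11]
R4 ← R4 − (4/3)·R3: [0, 0, 0]
R5 ← R5 − R3: [0, 0, 0]
Echelon form has 3 nonzero rows, so rank(A) = 3.

3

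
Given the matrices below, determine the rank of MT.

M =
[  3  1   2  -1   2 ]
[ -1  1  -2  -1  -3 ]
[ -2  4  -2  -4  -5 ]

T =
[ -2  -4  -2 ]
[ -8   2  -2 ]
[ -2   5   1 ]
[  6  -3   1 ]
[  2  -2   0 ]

2

First compute MT:
[[-20,  -1,  -7],
 [-14,   5,  -3],
 [-58,  28, -10]]
Now row reduce the product.
R2 ← R2 − (7/10)·R1: [0, 57/10, 19/10]
R3 ← R3 − (29/10)·R1: [0, 309/10, 103/10]
R3 ← R3 − (103/19)·R2: [0, 0, 0]
2 nonzero rows, so rank(MT) = 2.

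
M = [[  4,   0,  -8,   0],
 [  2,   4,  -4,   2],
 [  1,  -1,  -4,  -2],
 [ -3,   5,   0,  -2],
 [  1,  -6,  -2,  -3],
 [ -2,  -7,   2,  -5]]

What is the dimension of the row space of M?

Row reduce to echelon form.
R2 ← R2 − (1/2)·R1: [0, 4, 0, 2]
R3 ← R3 − (1/4)·R1: [0, -1, -2, -2]
R4 ← R4 + (3/4)·R1: [0, 5, -6, -2]
R5 ← R5 − (1/4)·R1: [0, -6, 0, -3]
R6 ← R6 + (1/2)·R1: [0, -7, -2, -5]
R3 ← R3 + (1/4)·R2: [0, 0, -2, -3/2]
R4 ← R4 − (5/4)·R2: [0, 0, -6, -9/2]
R5 ← R5 + (3/2)·R2: [0, 0, 0, 0]
R6 ← R6 + (7/4)·R2: [0, 0, -2, -3/2]
R4 ← R4 − (3)·R3: [0, 0, 0, 0]
R6 ← R6 − R3: [0, 0, 0, 0]
Echelon form has 3 nonzero rows, so rank(M) = 3.
The row space has dimension equal to the rank: 3.

3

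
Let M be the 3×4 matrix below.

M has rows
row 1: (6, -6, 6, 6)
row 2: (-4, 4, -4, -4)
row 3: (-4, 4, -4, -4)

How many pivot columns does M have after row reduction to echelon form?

1

Row reduce to echelon form.
R2 ← R2 + (2/3)·R1: [0, 0, 0, 0]
R3 ← R3 + (2/3)·R1: [0, 0, 0, 0]
Echelon form has 1 nonzero row, so rank(M) = 1.
Each nonzero row contributes one pivot column: 1 pivot columns.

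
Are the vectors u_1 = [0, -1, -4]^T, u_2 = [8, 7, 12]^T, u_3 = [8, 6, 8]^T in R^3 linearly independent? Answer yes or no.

no

Form the matrix with these vectors as rows and row reduce.
Swap R1 ↔ R2
R3 ← R3 − R1: [0, -1, -4]
R3 ← R3 − R2: [0, 0, 0]
2 nonzero rows, so the 3 vectors span a space of dimension 2.
Since 2 < 3, the vectors are linearly dependent.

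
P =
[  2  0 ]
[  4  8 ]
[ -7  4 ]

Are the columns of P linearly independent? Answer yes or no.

yes

Row reduce P to echelon form.
R2 ← R2 − (2)·R1: [0, 8]
R3 ← R3 + (7/2)·R1: [0, 4]
R3 ← R3 − (1/2)·R2: [0, 0]
2 pivots among 2 columns.
Every column is a pivot column, so the columns are linearly independent.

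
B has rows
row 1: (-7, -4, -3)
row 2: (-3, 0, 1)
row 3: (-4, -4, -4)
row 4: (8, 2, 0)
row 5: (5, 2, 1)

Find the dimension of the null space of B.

1

Row reduce to echelon form.
R2 ← R2 − (3/7)·R1: [0, 12/7, 16/7]
R3 ← R3 − (4/7)·R1: [0, -12/7, -16/7]
R4 ← R4 + (8/7)·R1: [0, -18/7, -24/7]
R5 ← R5 + (5/7)·R1: [0, -6/7, -8/7]
R3 ← R3 + R2: [0, 0, 0]
R4 ← R4 + (3/2)·R2: [0, 0, 0]
R5 ← R5 + (1/2)·R2: [0, 0, 0]
2 nonzero rows, so rank(B) = 2.
B has 3 columns; by rank–nullity, nullity = 3 − 2 = 1.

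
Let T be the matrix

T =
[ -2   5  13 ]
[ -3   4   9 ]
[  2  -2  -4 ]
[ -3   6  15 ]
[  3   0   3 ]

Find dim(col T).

2

Row reduce to echelon form.
R2 ← R2 − (3/2)·R1: [0, -7/2, -21/2]
R3 ← R3 + R1: [0, 3, 9]
R4 ← R4 − (3/2)·R1: [0, -3/2, -9/2]
R5 ← R5 + (3/2)·R1: [0, 15/2, 45/2]
R3 ← R3 + (6/7)·R2: [0, 0, 0]
R4 ← R4 − (3/7)·R2: [0, 0, 0]
R5 ← R5 + (15/7)·R2: [0, 0, 0]
Echelon form has 2 nonzero rows, so rank(T) = 2.
The column space has dimension equal to the rank: 2.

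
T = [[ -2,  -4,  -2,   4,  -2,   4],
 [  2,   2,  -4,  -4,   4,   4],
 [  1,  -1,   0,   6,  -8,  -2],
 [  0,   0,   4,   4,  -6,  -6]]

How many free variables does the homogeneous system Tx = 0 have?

Row reduce to echelon form.
R2 ← R2 + R1: [0, -2, -6, 0, 2, 8]
R3 ← R3 + (1/2)·R1: [0, -3, -1, 8, -9, 0]
R3 ← R3 − (3/2)·R2: [0, 0, 8, 8, -12, -12]
R4 ← R4 − (1/2)·R3: [0, 0, 0, 0, 0, 0]
3 nonzero rows, so rank(T) = 3.
T has 6 columns; by rank–nullity, nullity = 6 − 3 = 3.

3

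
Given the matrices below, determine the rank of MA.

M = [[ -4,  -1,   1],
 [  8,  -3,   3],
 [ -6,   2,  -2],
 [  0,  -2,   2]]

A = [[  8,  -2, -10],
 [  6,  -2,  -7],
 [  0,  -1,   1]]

First compute MA:
[[-38,   9,  48],
 [ 46, -13, -56],
 [-36,  10,  44],
 [-12,   2,  16]]
Now row reduce the product.
R2 ← R2 + (23/19)·R1: [0, -40/19, 40/19]
R3 ← R3 − (18/19)·R1: [0, 28/19, -28/19]
R4 ← R4 − (6/19)·R1: [0, -16/19, 16/19]
R3 ← R3 + (7/10)·R2: [0, 0, 0]
R4 ← R4 − (2/5)·R2: [0, 0, 0]
2 nonzero rows, so rank(MA) = 2.

2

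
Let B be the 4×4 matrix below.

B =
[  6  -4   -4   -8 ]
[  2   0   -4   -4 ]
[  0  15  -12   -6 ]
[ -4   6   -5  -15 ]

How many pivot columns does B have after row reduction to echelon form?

Row reduce to echelon form.
R2 ← R2 − (1/3)·R1: [0, 4/3, -8/3, -4/3]
R4 ← R4 + (2/3)·R1: [0, 10/3, -23/3, -61/3]
R3 ← R3 − (45/4)·R2: [0, 0, 18, 9]
R4 ← R4 − (5/2)·R2: [0, 0, -1, -17]
R4 ← R4 + (1/18)·R3: [0, 0, 0, -33/2]
Echelon form has 4 nonzero rows, so rank(B) = 4.
Each nonzero row contributes one pivot column: 4 pivot columns.

4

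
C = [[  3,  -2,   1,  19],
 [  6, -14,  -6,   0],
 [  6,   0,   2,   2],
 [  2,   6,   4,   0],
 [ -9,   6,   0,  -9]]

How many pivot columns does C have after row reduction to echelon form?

Row reduce to echelon form.
R2 ← R2 − (2)·R1: [0, -10, -8, -38]
R3 ← R3 − (2)·R1: [0, 4, 0, -36]
R4 ← R4 − (2/3)·R1: [0, 22/3, 10/3, -38/3]
R5 ← R5 + (3)·R1: [0, 0, 3, 48]
R3 ← R3 + (2/5)·R2: [0, 0, -16/5, -256/5]
R4 ← R4 + (11/15)·R2: [0, 0, -38/15, -608/15]
R4 ← R4 − (19/24)·R3: [0, 0, 0, 0]
R5 ← R5 + (15/16)·R3: [0, 0, 0, 0]
Echelon form has 3 nonzero rows, so rank(C) = 3.
Each nonzero row contributes one pivot column: 3 pivot columns.

3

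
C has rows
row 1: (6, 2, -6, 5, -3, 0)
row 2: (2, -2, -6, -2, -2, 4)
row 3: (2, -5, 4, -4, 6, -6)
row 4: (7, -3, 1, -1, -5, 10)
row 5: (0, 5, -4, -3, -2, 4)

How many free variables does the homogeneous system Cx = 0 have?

Row reduce to echelon form.
R2 ← R2 − (1/3)·R1: [0, -8/3, -4, -11/3, -1, 4]
R3 ← R3 − (1/3)·R1: [0, -17/3, 6, -17/3, 7, -6]
R4 ← R4 − (7/6)·R1: [0, -16/3, 8, -41/6, -3/2, 10]
R3 ← R3 − (17/8)·R2: [0, 0, 29/2, 17/8, 73/8, -29/2]
R4 ← R4 − (2)·R2: [0, 0, 16, 1/2, 1/2, 2]
R5 ← R5 + (15/8)·R2: [0, 0, -23/2, -79/8, -31/8, 23/2]
R4 ← R4 − (32/29)·R3: [0, 0, 0, -107/58, -555/58, 18]
R5 ← R5 + (23/29)·R3: [0, 0, 0, -475/58, 195/58, 0]
R5 ← R5 − (475/107)·R4: [0, 0, 0, 0, 4905/107, -8550/107]
5 nonzero rows, so rank(C) = 5.
C has 6 columns; by rank–nullity, nullity = 6 − 5 = 1.

1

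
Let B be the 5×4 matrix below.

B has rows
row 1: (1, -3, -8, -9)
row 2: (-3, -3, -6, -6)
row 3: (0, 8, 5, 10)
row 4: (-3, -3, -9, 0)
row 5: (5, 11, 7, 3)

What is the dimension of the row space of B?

Row reduce to echelon form.
R2 ← R2 + (3)·R1: [0, -12, -30, -33]
R4 ← R4 + (3)·R1: [0, -12, -33, -27]
R5 ← R5 − (5)·R1: [0, 26, 47, 48]
R3 ← R3 + (2/3)·R2: [0, 0, -15, -12]
R4 ← R4 − R2: [0, 0, -3, 6]
R5 ← R5 + (13/6)·R2: [0, 0, -18, -47/2]
R4 ← R4 − (1/5)·R3: [0, 0, 0, 42/5]
R5 ← R5 − (6/5)·R3: [0, 0, 0, -91/10]
R5 ← R5 + (13/12)·R4: [0, 0, 0, 0]
Echelon form has 4 nonzero rows, so rank(B) = 4.
The row space has dimension equal to the rank: 4.

4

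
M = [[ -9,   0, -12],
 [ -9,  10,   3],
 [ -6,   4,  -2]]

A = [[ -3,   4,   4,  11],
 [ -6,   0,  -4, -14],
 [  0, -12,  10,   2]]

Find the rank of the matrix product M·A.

First compute MA:
[[ 27, 108, -156, -123],
 [-33, -72, -46, -233],
 [ -6,   0, -60, -126]]
Now row reduce the product.
R2 ← R2 + (11/9)·R1: [0, 60, -710/3, -1150/3]
R3 ← R3 + (2/9)·R1: [0, 24, -284/3, -460/3]
R3 ← R3 − (2/5)·R2: [0, 0, 0, 0]
2 nonzero rows, so rank(MA) = 2.

2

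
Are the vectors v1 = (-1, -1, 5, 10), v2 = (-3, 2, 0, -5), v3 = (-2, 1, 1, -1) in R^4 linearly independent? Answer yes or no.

Form the matrix with these vectors as rows and row reduce.
R2 ← R2 − (3)·R1: [0, 5, -15, -35]
R3 ← R3 − (2)·R1: [0, 3, -9, -21]
R3 ← R3 − (3/5)·R2: [0, 0, 0, 0]
2 nonzero rows, so the 3 vectors span a space of dimension 2.
Since 2 < 3, the vectors are linearly dependent.

no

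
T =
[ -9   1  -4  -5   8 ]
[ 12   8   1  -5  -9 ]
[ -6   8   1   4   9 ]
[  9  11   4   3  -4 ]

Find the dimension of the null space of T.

Row reduce to echelon form.
R2 ← R2 + (4/3)·R1: [0, 28/3, -13/3, -35/3, 5/3]
R3 ← R3 − (2/3)·R1: [0, 22/3, 11/3, 22/3, 11/3]
R4 ← R4 + R1: [0, 12, 0, -2, 4]
R3 ← R3 − (11/14)·R2: [0, 0, 99/14, 33/2, 33/14]
R4 ← R4 − (9/7)·R2: [0, 0, 39/7, 13, 13/7]
R4 ← R4 − (26/33)·R3: [0, 0, 0, 0, 0]
3 nonzero rows, so rank(T) = 3.
T has 5 columns; by rank–nullity, nullity = 5 − 3 = 2.

2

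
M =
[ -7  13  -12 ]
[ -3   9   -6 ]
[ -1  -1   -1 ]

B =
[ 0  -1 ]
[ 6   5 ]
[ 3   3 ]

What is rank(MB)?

First compute MB:
[[ 42,  36],
 [ 36,  30],
 [ -9,  -7]]
Now row reduce the product.
R2 ← R2 − (6/7)·R1: [0, -6/7]
R3 ← R3 + (3/14)·R1: [0, 5/7]
R3 ← R3 + (5/6)·R2: [0, 0]
2 nonzero rows, so rank(MB) = 2.

2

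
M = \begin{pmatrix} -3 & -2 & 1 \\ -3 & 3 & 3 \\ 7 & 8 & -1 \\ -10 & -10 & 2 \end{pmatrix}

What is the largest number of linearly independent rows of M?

2

Row reduce to echelon form.
R2 ← R2 − R1: [0, 5, 2]
R3 ← R3 + (7/3)·R1: [0, 10/3, 4/3]
R4 ← R4 − (10/3)·R1: [0, -10/3, -4/3]
R3 ← R3 − (2/3)·R2: [0, 0, 0]
R4 ← R4 + (2/3)·R2: [0, 0, 0]
Echelon form has 2 nonzero rows, so rank(M) = 2.
The rank gives the maximum number of linearly independent rows: 2.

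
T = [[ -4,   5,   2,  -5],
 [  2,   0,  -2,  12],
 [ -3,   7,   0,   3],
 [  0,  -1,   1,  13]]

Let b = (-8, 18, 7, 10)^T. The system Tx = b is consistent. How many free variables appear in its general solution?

Row reduce the augmented matrix [T | b].
R2 ← R2 + (1/2)·R1: [0, 5/2, -1, 19/2, 14]
R3 ← R3 − (3/4)·R1: [0, 13/4, -3/2, 27/4, 13]
R3 ← R3 − (13/10)·R2: [0, 0, -1/5, -28/5, -26/5]
R4 ← R4 + (2/5)·R2: [0, 0, 3/5, 84/5, 78/5]
R4 ← R4 + (3)·R3: [0, 0, 0, 0, 0]
The echelon form has 3 nonzero rows, and every pivot lies in the first 4 columns, so rank(T) = rank([T|b]) = 3.
The system is consistent.
Free variables = (unknowns) − (rank) = 4 − 3 = 1.

1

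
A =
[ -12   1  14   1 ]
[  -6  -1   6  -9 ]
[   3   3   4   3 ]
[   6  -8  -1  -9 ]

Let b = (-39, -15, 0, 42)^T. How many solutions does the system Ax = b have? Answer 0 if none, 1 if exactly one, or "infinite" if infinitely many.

Row reduce the augmented matrix [A | b].
R2 ← R2 − (1/2)·R1: [0, -3/2, -1, -19/2, 9/2]
R3 ← R3 + (1/4)·R1: [0, 13/4, 15/2, 13/4, -39/4]
R4 ← R4 + (1/2)·R1: [0, -15/2, 6, -17/2, 45/2]
R3 ← R3 + (13/6)·R2: [0, 0, 16/3, -52/3, 0]
R4 ← R4 − (5)·R2: [0, 0, 11, 39, 0]
R4 ← R4 − (33/16)·R3: [0, 0, 0, 299/4, 0]
The echelon form has 4 nonzero rows, and every pivot lies in the first 4 columns, so rank(A) = rank([A|b]) = 4.
The system is consistent.
rank = 4 = number of unknowns, so the solution is unique.

1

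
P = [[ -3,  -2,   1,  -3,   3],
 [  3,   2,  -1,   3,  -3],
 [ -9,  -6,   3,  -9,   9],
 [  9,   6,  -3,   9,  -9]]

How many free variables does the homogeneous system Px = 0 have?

4

Row reduce to echelon form.
R2 ← R2 + R1: [0, 0, 0, 0, 0]
R3 ← R3 − (3)·R1: [0, 0, 0, 0, 0]
R4 ← R4 + (3)·R1: [0, 0, 0, 0, 0]
1 nonzero row, so rank(P) = 1.
P has 5 columns; by rank–nullity, nullity = 5 − 1 = 4.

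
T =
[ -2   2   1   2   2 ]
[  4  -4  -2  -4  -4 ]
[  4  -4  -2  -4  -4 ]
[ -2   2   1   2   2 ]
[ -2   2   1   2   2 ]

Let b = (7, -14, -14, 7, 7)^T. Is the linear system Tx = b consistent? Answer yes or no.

Row reduce the augmented matrix [T | b].
R2 ← R2 + (2)·R1: [0, 0, 0, 0, 0, 0]
R3 ← R3 + (2)·R1: [0, 0, 0, 0, 0, 0]
R4 ← R4 − R1: [0, 0, 0, 0, 0, 0]
R5 ← R5 − R1: [0, 0, 0, 0, 0, 0]
The echelon form has 1 nonzero rows, and every pivot lies in the first 5 columns, so rank(T) = rank([T|b]) = 1.
The system is consistent.

yes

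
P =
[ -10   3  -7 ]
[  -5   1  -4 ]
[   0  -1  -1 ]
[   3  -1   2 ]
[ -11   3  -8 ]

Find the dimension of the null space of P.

Row reduce to echelon form.
R2 ← R2 − (1/2)·R1: [0, -1/2, -1/2]
R4 ← R4 + (3/10)·R1: [0, -1/10, -1/10]
R5 ← R5 − (11/10)·R1: [0, -3/10, -3/10]
R3 ← R3 − (2)·R2: [0, 0, 0]
R4 ← R4 − (1/5)·R2: [0, 0, 0]
R5 ← R5 − (3/5)·R2: [0, 0, 0]
2 nonzero rows, so rank(P) = 2.
P has 3 columns; by rank–nullity, nullity = 3 − 2 = 1.

1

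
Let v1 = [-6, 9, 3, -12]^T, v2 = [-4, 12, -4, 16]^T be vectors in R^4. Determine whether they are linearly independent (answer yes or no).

Form the matrix with these vectors as rows and row reduce.
R2 ← R2 − (2/3)·R1: [0, 6, -6, 24]
2 nonzero rows, so the 2 vectors span a space of dimension 2.
Since 2 = 2, the vectors are linearly independent.

yes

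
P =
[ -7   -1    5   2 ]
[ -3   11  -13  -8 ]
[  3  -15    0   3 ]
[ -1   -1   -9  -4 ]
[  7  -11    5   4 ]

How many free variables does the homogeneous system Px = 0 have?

Row reduce to echelon form.
R2 ← R2 − (3/7)·R1: [0, 80/7, -106/7, -62/7]
R3 ← R3 + (3/7)·R1: [0, -108/7, 15/7, 27/7]
R4 ← R4 − (1/7)·R1: [0, -6/7, -68/7, -30/7]
R5 ← R5 + R1: [0, -12, 10, 6]
R3 ← R3 + (27/20)·R2: [0, 0, -183/10, -81/10]
R4 ← R4 + (3/40)·R2: [0, 0, -217/20, -99/20]
R5 ← R5 + (21/20)·R2: [0, 0, -59/10, -33/10]
R4 ← R4 − (217/366)·R3: [0, 0, 0, -9/61]
R5 ← R5 − (59/183)·R3: [0, 0, 0, -42/61]
R5 ← R5 − (14/3)·R4: [0, 0, 0, 0]
4 nonzero rows, so rank(P) = 4.
P has 4 columns; by rank–nullity, nullity = 4 − 4 = 0.

0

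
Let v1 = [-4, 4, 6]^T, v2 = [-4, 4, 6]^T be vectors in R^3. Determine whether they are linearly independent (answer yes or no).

Form the matrix with these vectors as rows and row reduce.
R2 ← R2 − R1: [0, 0, 0]
1 nonzero row, so the 2 vectors span a space of dimension 1.
Since 1 < 2, the vectors are linearly dependent.

no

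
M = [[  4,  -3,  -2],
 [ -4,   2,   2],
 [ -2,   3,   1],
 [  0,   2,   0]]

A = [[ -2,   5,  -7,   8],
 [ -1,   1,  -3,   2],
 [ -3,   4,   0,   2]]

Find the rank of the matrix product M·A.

2

First compute MA:
[[  1,   9, -19,  22],
 [  0, -10,  22, -24],
 [ -2,  -3,   5,  -8],
 [ -2,   2,  -6,   4]]
Now row reduce the product.
R3 ← R3 + (2)·R1: [0, 15, -33, 36]
R4 ← R4 + (2)·R1: [0, 20, -44, 48]
R3 ← R3 + (3/2)·R2: [0, 0, 0, 0]
R4 ← R4 + (2)·R2: [0, 0, 0, 0]
2 nonzero rows, so rank(MA) = 2.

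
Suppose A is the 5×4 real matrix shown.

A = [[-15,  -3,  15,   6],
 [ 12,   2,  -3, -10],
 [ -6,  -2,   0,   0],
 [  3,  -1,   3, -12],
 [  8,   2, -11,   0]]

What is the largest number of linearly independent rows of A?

Row reduce to echelon form.
R2 ← R2 + (4/5)·R1: [0, -2/5, 9, -26/5]
R3 ← R3 − (2/5)·R1: [0, -4/5, -6, -12/5]
R4 ← R4 + (1/5)·R1: [0, -8/5, 6, -54/5]
R5 ← R5 + (8/15)·R1: [0, 2/5, -3, 16/5]
R3 ← R3 − (2)·R2: [0, 0, -24, 8]
R4 ← R4 − (4)·R2: [0, 0, -30, 10]
R5 ← R5 + R2: [0, 0, 6, -2]
R4 ← R4 − (5/4)·R3: [0, 0, 0, 0]
R5 ← R5 + (1/4)·R3: [0, 0, 0, 0]
Echelon form has 3 nonzero rows, so rank(A) = 3.
The rank gives the maximum number of linearly independent rows: 3.

3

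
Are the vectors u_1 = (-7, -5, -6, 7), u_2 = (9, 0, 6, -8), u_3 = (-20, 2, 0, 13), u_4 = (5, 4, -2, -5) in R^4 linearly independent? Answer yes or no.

yes

Form the matrix with these vectors as rows and row reduce.
R2 ← R2 + (9/7)·R1: [0, -45/7, -12/7, 1]
R3 ← R3 − (20/7)·R1: [0, 114/7, 120/7, -7]
R4 ← R4 + (5/7)·R1: [0, 3/7, -44/7, 0]
R3 ← R3 + (38/15)·R2: [0, 0, 64/5, -67/15]
R4 ← R4 + (1/15)·R2: [0, 0, -32/5, 1/15]
R4 ← R4 + (1/2)·R3: [0, 0, 0, -13/6]
4 nonzero rows, so the 4 vectors span a space of dimension 4.
Since 4 = 4, the vectors are linearly independent.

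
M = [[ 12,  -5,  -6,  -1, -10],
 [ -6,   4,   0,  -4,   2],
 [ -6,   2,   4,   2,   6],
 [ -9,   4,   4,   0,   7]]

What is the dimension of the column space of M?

2

Row reduce to echelon form.
R2 ← R2 + (1/2)·R1: [0, 3/2, -3, -9/2, -3]
R3 ← R3 + (1/2)·R1: [0, -1/2, 1, 3/2, 1]
R4 ← R4 + (3/4)·R1: [0, 1/4, -1/2, -3/4, -1/2]
R3 ← R3 + (1/3)·R2: [0, 0, 0, 0, 0]
R4 ← R4 − (1/6)·R2: [0, 0, 0, 0, 0]
Echelon form has 2 nonzero rows, so rank(M) = 2.
The column space has dimension equal to the rank: 2.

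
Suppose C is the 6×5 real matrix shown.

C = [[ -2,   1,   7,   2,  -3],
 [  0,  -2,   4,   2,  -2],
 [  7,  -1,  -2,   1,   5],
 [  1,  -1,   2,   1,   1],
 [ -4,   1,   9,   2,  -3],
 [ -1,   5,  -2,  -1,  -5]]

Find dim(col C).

Row reduce to echelon form.
R3 ← R3 + (7/2)·R1: [0, 5/2, 45/2, 8, -11/2]
R4 ← R4 + (1/2)·R1: [0, -1/2, 11/2, 2, -1/2]
R5 ← R5 − (2)·R1: [0, -1, -5, -2, 3]
R6 ← R6 − (1/2)·R1: [0, 9/2, -11/2, -2, -7/2]
R3 ← R3 + (5/4)·R2: [0, 0, 55/2, 21/2, -8]
R4 ← R4 − (1/4)·R2: [0, 0, 9/2, 3/2, 0]
R5 ← R5 − (1/2)·R2: [0, 0, -7, -3, 4]
R6 ← R6 + (9/4)·R2: [0, 0, 7/2, 5/2, -8]
R4 ← R4 − (9/55)·R3: [0, 0, 0, -12/55, 72/55]
R5 ← R5 + (14/55)·R3: [0, 0, 0, -18/55, 108/55]
R6 ← R6 − (7/55)·R3: [0, 0, 0, 64/55, -384/55]
R5 ← R5 − (3/2)·R4: [0, 0, 0, 0, 0]
R6 ← R6 + (16/3)·R4: [0, 0, 0, 0, 0]
Echelon form has 4 nonzero rows, so rank(C) = 4.
The column space has dimension equal to the rank: 4.

4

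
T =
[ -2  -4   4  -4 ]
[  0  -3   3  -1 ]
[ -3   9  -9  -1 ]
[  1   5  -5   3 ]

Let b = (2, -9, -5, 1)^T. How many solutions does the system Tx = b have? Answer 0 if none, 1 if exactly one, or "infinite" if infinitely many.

Row reduce the augmented matrix [T | b].
R3 ← R3 − (3/2)·R1: [0, 15, -15, 5, -8]
R4 ← R4 + (1/2)·R1: [0, 3, -3, 1, 2]
R3 ← R3 + (5)·R2: [0, 0, 0, 0, -53]
R4 ← R4 + R2: [0, 0, 0, 0, -7]
R4 ← R4 − (7/53)·R3: [0, 0, 0, 0, 0]
The echelon form has 3 nonzero rows; the last pivot sits in the augmented column, so rank(T) = 2 but rank([T|b]) = 3.
Since the ranks differ, the system is inconsistent.
It has no solutions.

0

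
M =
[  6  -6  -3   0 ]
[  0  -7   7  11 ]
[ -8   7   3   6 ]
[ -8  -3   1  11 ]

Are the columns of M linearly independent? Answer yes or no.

yes

Row reduce M to echelon form.
R3 ← R3 + (4/3)·R1: [0, -1, -1, 6]
R4 ← R4 + (4/3)·R1: [0, -11, -3, 11]
R3 ← R3 − (1/7)·R2: [0, 0, -2, 31/7]
R4 ← R4 − (11/7)·R2: [0, 0, -14, -44/7]
R4 ← R4 − (7)·R3: [0, 0, 0, -261/7]
4 pivots among 4 columns.
Every column is a pivot column, so the columns are linearly independent.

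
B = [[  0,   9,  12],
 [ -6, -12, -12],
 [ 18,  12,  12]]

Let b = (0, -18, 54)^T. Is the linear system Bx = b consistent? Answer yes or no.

yes

Row reduce the augmented matrix [B | b].
Swap R1 ↔ R2
R3 ← R3 + (3)·R1: [0, -24, -24, 0]
R3 ← R3 + (8/3)·R2: [0, 0, 8, 0]
The echelon form has 3 nonzero rows, and every pivot lies in the first 3 columns, so rank(B) = rank([B|b]) = 3.
The system is consistent.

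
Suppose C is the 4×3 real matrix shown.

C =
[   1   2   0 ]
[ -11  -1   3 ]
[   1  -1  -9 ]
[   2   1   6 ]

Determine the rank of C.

3

Row reduce to echelon form.
R2 ← R2 + (11)·R1: [0, 21, 3]
R3 ← R3 − R1: [0, -3, -9]
R4 ← R4 − (2)·R1: [0, -3, 6]
R3 ← R3 + (1/7)·R2: [0, 0, -60/7]
R4 ← R4 + (1/7)·R2: [0, 0, 45/7]
R4 ← R4 + (3/4)·R3: [0, 0, 0]
Echelon form has 3 nonzero rows, so rank(C) = 3.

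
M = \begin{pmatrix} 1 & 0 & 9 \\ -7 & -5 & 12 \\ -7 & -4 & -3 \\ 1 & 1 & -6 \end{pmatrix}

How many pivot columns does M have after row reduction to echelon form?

Row reduce to echelon form.
R2 ← R2 + (7)·R1: [0, -5, 75]
R3 ← R3 + (7)·R1: [0, -4, 60]
R4 ← R4 − R1: [0, 1, -15]
R3 ← R3 − (4/5)·R2: [0, 0, 0]
R4 ← R4 + (1/5)·R2: [0, 0, 0]
Echelon form has 2 nonzero rows, so rank(M) = 2.
Each nonzero row contributes one pivot column: 2 pivot columns.

2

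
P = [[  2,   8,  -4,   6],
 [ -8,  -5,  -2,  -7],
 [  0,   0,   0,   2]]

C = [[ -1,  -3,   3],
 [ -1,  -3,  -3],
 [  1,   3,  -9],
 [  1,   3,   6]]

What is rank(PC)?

First compute PC:
[[ -8, -24,  54],
 [  4,  12, -33],
 [  2,   6,  12]]
Now row reduce the product.
R2 ← R2 + (1/2)·R1: [0, 0, -6]
R3 ← R3 + (1/4)·R1: [0, 0, 51/2]
R3 ← R3 + (17/4)·R2: [0, 0, 0]
2 nonzero rows, so rank(PC) = 2.

2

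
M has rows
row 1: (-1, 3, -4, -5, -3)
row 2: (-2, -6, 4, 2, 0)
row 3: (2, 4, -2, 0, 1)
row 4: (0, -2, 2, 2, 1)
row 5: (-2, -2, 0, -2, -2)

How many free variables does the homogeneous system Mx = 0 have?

3

Row reduce to echelon form.
R2 ← R2 − (2)·R1: [0, -12, 12, 12, 6]
R3 ← R3 + (2)·R1: [0, 10, -10, -10, -5]
R5 ← R5 − (2)·R1: [0, -8, 8, 8, 4]
R3 ← R3 + (5/6)·R2: [0, 0, 0, 0, 0]
R4 ← R4 − (1/6)·R2: [0, 0, 0, 0, 0]
R5 ← R5 − (2/3)·R2: [0, 0, 0, 0, 0]
2 nonzero rows, so rank(M) = 2.
M has 5 columns; by rank–nullity, nullity = 5 − 2 = 3.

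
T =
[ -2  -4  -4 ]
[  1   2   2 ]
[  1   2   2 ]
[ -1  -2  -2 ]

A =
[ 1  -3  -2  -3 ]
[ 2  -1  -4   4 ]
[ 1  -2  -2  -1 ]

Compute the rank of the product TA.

First compute TA:
[[-14,  18,  28,  -6],
 [  7,  -9, -14,   3],
 [  7,  -9, -14,   3],
 [ -7,   9,  14,  -3]]
Now row reduce the product.
R2 ← R2 + (1/2)·R1: [0, 0, 0, 0]
R3 ← R3 + (1/2)·R1: [0, 0, 0, 0]
R4 ← R4 − (1/2)·R1: [0, 0, 0, 0]
1 nonzero row, so rank(TA) = 1.

1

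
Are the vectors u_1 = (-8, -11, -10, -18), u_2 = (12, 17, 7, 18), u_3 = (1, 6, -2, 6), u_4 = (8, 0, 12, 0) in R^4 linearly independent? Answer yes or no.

yes

Form the matrix with these vectors as rows and row reduce.
R2 ← R2 + (3/2)·R1: [0, 1/2, -8, -9]
R3 ← R3 + (1/8)·R1: [0, 37/8, -13/4, 15/4]
R4 ← R4 + R1: [0, -11, 2, -18]
R3 ← R3 − (37/4)·R2: [0, 0, 283/4, 87]
R4 ← R4 + (22)·R2: [0, 0, -174, -216]
R4 ← R4 + (696/283)·R3: [0, 0, 0, -576/283]
4 nonzero rows, so the 4 vectors span a space of dimension 4.
Since 4 = 4, the vectors are linearly independent.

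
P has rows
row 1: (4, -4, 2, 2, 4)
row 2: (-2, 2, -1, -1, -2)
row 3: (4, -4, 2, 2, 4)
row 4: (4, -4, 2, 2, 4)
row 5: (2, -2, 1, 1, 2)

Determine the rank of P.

1

Row reduce to echelon form.
R2 ← R2 + (1/2)·R1: [0, 0, 0, 0, 0]
R3 ← R3 − R1: [0, 0, 0, 0, 0]
R4 ← R4 − R1: [0, 0, 0, 0, 0]
R5 ← R5 − (1/2)·R1: [0, 0, 0, 0, 0]
Echelon form has 1 nonzero row, so rank(P) = 1.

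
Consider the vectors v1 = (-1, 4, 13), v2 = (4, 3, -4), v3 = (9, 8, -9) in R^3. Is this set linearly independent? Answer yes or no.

Form the matrix with these vectors as rows and row reduce.
R2 ← R2 + (4)·R1: [0, 19, 48]
R3 ← R3 + (9)·R1: [0, 44, 108]
R3 ← R3 − (44/19)·R2: [0, 0, -60/19]
3 nonzero rows, so the 3 vectors span a space of dimension 3.
Since 3 = 3, the vectors are linearly independent.

yes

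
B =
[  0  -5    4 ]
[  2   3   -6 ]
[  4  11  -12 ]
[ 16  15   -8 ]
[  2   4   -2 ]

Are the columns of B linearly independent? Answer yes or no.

Row reduce B to echelon form.
Swap R1 ↔ R2
R3 ← R3 − (2)·R1: [0, 5, 0]
R4 ← R4 − (8)·R1: [0, -9, 40]
R5 ← R5 − R1: [0, 1, 4]
R3 ← R3 + R2: [0, 0, 4]
R4 ← R4 − (9/5)·R2: [0, 0, 164/5]
R5 ← R5 + (1/5)·R2: [0, 0, 24/5]
R4 ← R4 − (41/5)·R3: [0, 0, 0]
R5 ← R5 − (6/5)·R3: [0, 0, 0]
3 pivots among 3 columns.
Every column is a pivot column, so the columns are linearly independent.

yes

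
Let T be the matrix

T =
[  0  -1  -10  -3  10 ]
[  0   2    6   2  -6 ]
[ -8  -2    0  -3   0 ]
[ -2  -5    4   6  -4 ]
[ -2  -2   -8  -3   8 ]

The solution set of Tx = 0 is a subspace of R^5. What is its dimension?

Row reduce to echelon form.
Swap R1 ↔ R3
R4 ← R4 − (1/4)·R1: [0, -9/2, 4, 27/4, -4]
R5 ← R5 − (1/4)·R1: [0, -3/2, -8, -9/4, 8]
R3 ← R3 + (1/2)·R2: [0, 0, -7, -2, 7]
R4 ← R4 + (9/4)·R2: [0, 0, 35/2, 45/4, -35/2]
R5 ← R5 + (3/4)·R2: [0, 0, -7/2, -3/4, 7/2]
R4 ← R4 + (5/2)·R3: [0, 0, 0, 25/4, 0]
R5 ← R5 − (1/2)·R3: [0, 0, 0, 1/4, 0]
R5 ← R5 − (1/25)·R4: [0, 0, 0, 0, 0]
4 nonzero rows, so rank(T) = 4.
T has 5 columns; by rank–nullity, nullity = 5 − 4 = 1.

1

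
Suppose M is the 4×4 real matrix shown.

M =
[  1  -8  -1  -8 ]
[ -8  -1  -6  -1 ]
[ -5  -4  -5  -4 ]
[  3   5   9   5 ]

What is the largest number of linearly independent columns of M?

3

Row reduce to echelon form.
R2 ← R2 + (8)·R1: [0, -65, -14, -65]
R3 ← R3 + (5)·R1: [0, -44, -10, -44]
R4 ← R4 − (3)·R1: [0, 29, 12, 29]
R3 ← R3 − (44/65)·R2: [0, 0, -34/65, 0]
R4 ← R4 + (29/65)·R2: [0, 0, 374/65, 0]
R4 ← R4 + (11)·R3: [0, 0, 0, 0]
Echelon form has 3 nonzero rows, so rank(M) = 3.
The rank gives the maximum number of linearly independent columns: 3.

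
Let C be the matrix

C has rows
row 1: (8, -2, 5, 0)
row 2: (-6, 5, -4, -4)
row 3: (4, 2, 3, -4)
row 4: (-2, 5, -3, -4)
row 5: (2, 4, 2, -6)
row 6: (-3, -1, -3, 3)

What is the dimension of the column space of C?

3

Row reduce to echelon form.
R2 ← R2 + (3/4)·R1: [0, 7/2, -1/4, -4]
R3 ← R3 − (1/2)·R1: [0, 3, 1/2, -4]
R4 ← R4 + (1/4)·R1: [0, 9/2, -7/4, -4]
R5 ← R5 − (1/4)·R1: [0, 9/2, 3/4, -6]
R6 ← R6 + (3/8)·R1: [0, -7/4, -9/8, 3]
R3 ← R3 − (6/7)·R2: [0, 0, 5/7, -4/7]
R4 ← R4 − (9/7)·R2: [0, 0, -10/7, 8/7]
R5 ← R5 − (9/7)·R2: [0, 0, 15/14, -6/7]
R6 ← R6 + (1/2)·R2: [0, 0, -5/4, 1]
R4 ← R4 + (2)·R3: [0, 0, 0, 0]
R5 ← R5 − (3/2)·R3: [0, 0, 0, 0]
R6 ← R6 + (7/4)·R3: [0, 0, 0, 0]
Echelon form has 3 nonzero rows, so rank(C) = 3.
The column space has dimension equal to the rank: 3.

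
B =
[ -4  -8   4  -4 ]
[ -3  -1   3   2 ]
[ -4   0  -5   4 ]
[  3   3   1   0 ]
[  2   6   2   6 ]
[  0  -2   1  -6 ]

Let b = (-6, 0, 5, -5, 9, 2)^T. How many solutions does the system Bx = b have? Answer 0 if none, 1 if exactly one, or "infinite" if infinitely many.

0

Row reduce the augmented matrix [B | b].
R2 ← R2 − (3/4)·R1: [0, 5, 0, 5, 9/2]
R3 ← R3 − R1: [0, 8, -9, 8, 11]
R4 ← R4 + (3/4)·R1: [0, -3, 4, -3, -19/2]
R5 ← R5 + (1/2)·R1: [0, 2, 4, 4, 6]
R3 ← R3 − (8/5)·R2: [0, 0, -9, 0, 19/5]
R4 ← R4 + (3/5)·R2: [0, 0, 4, 0, -34/5]
R5 ← R5 − (2/5)·R2: [0, 0, 4, 2, 21/5]
R6 ← R6 + (2/5)·R2: [0, 0, 1, -4, 19/5]
R4 ← R4 + (4/9)·R3: [0, 0, 0, 0, -46/9]
R5 ← R5 + (4/9)·R3: [0, 0, 0, 2, 53/9]
R6 ← R6 + (1/9)·R3: [0, 0, 0, -4, 38/9]
Swap R4 ↔ R5
R6 ← R6 + (2)·R4: [0, 0, 0, 0, 16]
R6 ← R6 + (72/23)·R5: [0, 0, 0, 0, 0]
The echelon form has 5 nonzero rows; the last pivot sits in the augmented column, so rank(B) = 4 but rank([B|b]) = 5.
Since the ranks differ, the system is inconsistent.
It has no solutions.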